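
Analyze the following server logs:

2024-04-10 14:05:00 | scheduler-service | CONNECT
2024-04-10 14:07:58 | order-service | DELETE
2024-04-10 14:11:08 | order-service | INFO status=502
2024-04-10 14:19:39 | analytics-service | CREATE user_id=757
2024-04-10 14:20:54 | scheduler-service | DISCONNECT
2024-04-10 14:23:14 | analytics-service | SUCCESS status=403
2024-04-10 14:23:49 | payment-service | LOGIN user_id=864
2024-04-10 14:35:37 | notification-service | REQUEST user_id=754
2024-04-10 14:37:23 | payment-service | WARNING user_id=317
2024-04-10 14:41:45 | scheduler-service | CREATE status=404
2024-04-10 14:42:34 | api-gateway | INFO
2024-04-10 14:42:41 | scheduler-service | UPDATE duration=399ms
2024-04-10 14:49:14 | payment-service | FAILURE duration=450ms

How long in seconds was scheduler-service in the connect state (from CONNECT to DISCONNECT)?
954

To calculate state duration:

1. Find CONNECT event for scheduler-service: 2024-04-10 14:05:00
2. Find DISCONNECT event for scheduler-service: 2024-04-10 14:20:54
3. Calculate duration: 2024-04-10 14:20:54 - 2024-04-10 14:05:00 = 954 seconds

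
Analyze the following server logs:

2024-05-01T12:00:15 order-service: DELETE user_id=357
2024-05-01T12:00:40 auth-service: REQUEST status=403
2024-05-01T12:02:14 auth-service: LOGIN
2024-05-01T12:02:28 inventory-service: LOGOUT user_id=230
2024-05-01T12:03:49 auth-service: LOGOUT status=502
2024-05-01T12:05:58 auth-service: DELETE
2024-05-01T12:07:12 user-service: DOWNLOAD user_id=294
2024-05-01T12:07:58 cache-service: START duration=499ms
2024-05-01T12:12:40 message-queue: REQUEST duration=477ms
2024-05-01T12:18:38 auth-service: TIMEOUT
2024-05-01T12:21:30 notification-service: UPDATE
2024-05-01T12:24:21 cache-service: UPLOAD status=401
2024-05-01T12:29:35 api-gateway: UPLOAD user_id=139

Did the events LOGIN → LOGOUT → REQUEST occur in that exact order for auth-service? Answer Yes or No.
No

To verify sequence order:

1. Find all events in sequence LOGIN → LOGOUT → REQUEST for auth-service
2. Extract their timestamps
3. Check if timestamps are in ascending order
4. Result: No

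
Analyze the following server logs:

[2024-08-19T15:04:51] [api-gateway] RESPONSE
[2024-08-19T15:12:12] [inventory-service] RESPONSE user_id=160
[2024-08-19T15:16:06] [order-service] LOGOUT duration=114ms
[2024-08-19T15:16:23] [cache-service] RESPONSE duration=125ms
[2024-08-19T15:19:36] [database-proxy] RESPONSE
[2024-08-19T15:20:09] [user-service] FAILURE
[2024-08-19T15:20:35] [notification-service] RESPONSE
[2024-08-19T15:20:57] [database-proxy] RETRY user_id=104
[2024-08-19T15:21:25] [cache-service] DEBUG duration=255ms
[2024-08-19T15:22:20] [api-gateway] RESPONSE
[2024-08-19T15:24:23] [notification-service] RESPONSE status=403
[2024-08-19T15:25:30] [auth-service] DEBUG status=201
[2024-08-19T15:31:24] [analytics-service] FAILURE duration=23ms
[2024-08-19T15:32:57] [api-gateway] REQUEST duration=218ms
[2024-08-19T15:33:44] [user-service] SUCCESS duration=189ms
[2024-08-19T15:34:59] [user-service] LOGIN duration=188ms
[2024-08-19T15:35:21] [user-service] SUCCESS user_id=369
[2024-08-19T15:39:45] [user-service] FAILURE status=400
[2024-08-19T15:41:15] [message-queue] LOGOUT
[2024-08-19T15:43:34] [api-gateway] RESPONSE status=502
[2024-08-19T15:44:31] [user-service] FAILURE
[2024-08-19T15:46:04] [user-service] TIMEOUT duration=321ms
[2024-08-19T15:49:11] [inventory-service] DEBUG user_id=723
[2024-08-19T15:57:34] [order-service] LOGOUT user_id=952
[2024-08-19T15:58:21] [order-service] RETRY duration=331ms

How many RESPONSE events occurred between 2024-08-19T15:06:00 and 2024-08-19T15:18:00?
2

To count events in the time window:

1. Window boundaries: 2024-08-19T15:06:00 to 2024-08-19T15:18:00
2. Filter for RESPONSE events within this window
3. Count matching events: 2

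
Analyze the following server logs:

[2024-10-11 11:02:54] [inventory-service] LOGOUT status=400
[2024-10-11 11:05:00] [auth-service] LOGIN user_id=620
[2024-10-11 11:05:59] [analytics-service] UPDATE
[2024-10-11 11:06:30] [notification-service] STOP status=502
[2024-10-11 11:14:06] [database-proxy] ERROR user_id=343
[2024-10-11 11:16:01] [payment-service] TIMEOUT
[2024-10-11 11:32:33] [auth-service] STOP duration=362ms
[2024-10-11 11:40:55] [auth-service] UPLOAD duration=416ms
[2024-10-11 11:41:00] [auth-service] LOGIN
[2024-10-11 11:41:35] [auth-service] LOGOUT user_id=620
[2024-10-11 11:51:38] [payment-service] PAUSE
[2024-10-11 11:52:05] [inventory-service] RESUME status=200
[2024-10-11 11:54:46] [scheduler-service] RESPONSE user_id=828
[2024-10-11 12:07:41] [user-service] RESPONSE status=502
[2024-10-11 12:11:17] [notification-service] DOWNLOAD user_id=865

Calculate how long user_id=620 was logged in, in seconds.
2195

To calculate session duration:

1. Find LOGIN event for user_id=620: 2024-10-11 11:05:00
2. Find LOGOUT event for user_id=620: 2024-10-11 11:41:35
3. Session duration: 2024-10-11 11:41:35 - 2024-10-11 11:05:00 = 2195 seconds (36 minutes)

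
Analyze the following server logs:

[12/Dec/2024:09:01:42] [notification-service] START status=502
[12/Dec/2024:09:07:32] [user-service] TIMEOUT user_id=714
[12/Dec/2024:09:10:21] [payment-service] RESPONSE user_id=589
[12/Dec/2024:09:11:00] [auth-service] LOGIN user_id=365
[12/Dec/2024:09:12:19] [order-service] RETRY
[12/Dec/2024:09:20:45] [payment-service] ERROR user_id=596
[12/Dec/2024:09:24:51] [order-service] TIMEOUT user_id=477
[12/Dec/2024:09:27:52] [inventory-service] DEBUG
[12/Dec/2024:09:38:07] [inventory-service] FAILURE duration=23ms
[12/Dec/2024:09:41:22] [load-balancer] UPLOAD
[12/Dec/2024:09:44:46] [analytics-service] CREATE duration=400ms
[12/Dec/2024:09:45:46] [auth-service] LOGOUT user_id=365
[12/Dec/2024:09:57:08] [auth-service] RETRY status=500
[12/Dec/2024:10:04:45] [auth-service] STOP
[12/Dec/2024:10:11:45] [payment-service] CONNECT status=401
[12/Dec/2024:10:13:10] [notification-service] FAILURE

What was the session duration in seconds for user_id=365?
2086

To calculate session duration:

1. Find LOGIN event for user_id=365: 12/Dec/2024:09:11:00
2. Find LOGOUT event for user_id=365: 12/Dec/2024:09:45:46
3. Session duration: 12/Dec/2024:09:45:46 - 12/Dec/2024:09:11:00 = 2086 seconds (34 minutes)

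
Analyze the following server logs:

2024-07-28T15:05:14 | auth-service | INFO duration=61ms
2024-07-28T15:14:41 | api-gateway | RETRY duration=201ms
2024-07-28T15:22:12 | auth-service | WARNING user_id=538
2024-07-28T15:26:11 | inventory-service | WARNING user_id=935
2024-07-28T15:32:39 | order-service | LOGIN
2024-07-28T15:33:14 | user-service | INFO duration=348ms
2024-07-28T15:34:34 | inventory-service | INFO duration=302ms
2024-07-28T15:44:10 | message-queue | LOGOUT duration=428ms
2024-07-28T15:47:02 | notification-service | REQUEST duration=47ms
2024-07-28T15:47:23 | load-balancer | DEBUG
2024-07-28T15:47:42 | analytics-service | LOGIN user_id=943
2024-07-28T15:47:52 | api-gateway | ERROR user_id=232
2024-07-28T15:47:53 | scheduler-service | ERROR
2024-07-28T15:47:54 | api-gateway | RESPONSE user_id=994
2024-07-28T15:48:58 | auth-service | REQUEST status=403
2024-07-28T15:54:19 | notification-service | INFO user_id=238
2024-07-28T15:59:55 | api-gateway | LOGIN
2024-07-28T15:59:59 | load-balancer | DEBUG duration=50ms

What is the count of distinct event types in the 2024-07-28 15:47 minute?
5

To count unique event types:

1. Filter events in the minute starting at 2024-07-28 15:47
2. Extract event types from matching entries
3. Count unique types: 5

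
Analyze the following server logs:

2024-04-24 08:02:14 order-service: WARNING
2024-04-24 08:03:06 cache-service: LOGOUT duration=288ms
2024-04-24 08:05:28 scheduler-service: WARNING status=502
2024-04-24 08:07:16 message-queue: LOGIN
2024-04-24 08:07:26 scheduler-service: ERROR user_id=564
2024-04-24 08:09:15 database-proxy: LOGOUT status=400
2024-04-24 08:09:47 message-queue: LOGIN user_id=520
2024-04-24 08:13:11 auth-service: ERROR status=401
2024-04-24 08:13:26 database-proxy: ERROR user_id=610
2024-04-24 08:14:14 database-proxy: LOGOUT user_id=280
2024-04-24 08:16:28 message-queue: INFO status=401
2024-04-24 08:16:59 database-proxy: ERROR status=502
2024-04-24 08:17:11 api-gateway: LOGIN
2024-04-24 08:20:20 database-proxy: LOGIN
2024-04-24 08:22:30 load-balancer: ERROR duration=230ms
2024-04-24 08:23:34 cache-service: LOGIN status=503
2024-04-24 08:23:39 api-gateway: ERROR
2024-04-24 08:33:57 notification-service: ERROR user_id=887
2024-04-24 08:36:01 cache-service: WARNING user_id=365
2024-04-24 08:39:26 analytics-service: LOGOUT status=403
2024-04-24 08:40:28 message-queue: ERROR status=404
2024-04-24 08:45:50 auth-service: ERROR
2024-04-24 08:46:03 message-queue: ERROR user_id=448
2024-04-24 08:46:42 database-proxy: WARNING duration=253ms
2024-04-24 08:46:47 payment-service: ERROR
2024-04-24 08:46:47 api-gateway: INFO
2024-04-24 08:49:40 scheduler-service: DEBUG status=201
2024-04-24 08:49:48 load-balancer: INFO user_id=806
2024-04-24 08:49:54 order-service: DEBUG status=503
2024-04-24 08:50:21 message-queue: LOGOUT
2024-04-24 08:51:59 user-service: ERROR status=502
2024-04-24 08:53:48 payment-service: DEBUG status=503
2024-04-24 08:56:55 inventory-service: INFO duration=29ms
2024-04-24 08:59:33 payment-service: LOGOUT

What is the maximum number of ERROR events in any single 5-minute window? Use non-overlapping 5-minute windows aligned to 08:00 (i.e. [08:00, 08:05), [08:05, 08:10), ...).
3

To find the burst window:

1. Divide the log period into non-overlapping 5-minute windows starting at 08:00
2. Count ERROR events in each window
3. Find the window with maximum count
4. Maximum events in a window: 3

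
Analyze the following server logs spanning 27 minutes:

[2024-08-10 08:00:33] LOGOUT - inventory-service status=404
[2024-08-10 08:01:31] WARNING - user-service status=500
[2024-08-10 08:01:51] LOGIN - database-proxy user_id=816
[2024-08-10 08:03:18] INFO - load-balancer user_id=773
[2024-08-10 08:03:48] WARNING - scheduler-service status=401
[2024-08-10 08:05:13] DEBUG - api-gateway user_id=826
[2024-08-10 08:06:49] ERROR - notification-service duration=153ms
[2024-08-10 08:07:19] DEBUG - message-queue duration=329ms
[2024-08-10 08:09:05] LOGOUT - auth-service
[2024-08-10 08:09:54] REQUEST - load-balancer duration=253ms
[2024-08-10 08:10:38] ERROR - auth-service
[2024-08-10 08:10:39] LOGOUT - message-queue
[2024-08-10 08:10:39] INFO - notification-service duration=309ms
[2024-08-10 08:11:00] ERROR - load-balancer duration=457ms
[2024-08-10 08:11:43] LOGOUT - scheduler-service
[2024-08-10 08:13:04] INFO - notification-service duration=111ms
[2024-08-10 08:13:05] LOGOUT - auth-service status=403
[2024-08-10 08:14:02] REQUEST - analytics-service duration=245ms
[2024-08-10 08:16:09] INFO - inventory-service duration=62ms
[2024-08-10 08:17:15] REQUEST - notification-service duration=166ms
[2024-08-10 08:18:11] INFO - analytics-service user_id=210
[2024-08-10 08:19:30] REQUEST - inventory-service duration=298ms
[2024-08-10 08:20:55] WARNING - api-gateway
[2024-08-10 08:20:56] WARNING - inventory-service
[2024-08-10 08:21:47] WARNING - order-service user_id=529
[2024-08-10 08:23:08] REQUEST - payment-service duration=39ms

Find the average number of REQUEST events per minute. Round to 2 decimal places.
0.19

To calculate the rate:

1. Count total REQUEST events: 5
2. Total time period: 27 minutes
3. Rate = 5 / 27 = 0.19 events per minute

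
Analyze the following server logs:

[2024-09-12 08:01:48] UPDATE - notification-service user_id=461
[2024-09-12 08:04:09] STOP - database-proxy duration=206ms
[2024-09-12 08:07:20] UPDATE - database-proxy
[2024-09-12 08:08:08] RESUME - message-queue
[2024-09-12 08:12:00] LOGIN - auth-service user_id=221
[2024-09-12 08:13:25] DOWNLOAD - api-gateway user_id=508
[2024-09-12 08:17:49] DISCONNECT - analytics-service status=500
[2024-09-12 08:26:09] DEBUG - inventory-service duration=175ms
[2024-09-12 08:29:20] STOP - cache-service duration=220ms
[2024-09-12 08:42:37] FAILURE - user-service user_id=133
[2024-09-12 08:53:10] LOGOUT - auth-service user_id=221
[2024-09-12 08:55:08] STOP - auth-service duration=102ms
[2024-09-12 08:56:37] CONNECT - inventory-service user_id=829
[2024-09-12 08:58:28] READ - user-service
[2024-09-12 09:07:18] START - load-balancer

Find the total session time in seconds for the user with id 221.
2470

To calculate session duration:

1. Find LOGIN event for user_id=221: 2024-09-12 08:12:00
2. Find LOGOUT event for user_id=221: 2024-09-12 08:53:10
3. Session duration: 2024-09-12 08:53:10 - 2024-09-12 08:12:00 = 2470 seconds (41 minutes)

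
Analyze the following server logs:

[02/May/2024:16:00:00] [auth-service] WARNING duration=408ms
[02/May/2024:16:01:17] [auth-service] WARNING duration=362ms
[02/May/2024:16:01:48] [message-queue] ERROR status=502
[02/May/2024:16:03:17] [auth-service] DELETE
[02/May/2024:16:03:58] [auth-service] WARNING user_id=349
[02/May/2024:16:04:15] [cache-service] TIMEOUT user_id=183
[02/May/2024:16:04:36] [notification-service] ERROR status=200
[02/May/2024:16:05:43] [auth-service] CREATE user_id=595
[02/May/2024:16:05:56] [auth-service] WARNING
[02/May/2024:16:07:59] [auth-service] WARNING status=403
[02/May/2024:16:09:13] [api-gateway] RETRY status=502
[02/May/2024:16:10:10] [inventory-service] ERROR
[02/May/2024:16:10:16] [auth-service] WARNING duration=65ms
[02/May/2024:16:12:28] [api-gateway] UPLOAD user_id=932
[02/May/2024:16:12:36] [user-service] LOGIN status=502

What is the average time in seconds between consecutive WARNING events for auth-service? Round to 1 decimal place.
123.2

To calculate average interval:

1. Find all WARNING events for auth-service in order
2. Calculate time gaps between consecutive events
3. Compute mean of gaps: 616 / 5 = 123.2 seconds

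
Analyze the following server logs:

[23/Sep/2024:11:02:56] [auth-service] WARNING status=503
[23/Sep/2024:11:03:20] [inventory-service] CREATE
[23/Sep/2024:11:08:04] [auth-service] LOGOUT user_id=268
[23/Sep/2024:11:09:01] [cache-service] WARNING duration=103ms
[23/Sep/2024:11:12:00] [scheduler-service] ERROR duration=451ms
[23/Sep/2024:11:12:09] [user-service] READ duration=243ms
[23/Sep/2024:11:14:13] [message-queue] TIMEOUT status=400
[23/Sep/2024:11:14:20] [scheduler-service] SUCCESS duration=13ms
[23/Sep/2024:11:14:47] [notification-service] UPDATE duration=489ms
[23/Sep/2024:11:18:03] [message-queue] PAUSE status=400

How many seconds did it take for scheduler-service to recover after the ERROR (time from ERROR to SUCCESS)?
140

To calculate recovery time:

1. Find ERROR event for scheduler-service: 23/Sep/2024:11:12:00
2. Find next SUCCESS event for scheduler-service: 23/Sep/2024:11:14:20
3. Recovery time: 23/Sep/2024:11:14:20 - 23/Sep/2024:11:12:00 = 140 seconds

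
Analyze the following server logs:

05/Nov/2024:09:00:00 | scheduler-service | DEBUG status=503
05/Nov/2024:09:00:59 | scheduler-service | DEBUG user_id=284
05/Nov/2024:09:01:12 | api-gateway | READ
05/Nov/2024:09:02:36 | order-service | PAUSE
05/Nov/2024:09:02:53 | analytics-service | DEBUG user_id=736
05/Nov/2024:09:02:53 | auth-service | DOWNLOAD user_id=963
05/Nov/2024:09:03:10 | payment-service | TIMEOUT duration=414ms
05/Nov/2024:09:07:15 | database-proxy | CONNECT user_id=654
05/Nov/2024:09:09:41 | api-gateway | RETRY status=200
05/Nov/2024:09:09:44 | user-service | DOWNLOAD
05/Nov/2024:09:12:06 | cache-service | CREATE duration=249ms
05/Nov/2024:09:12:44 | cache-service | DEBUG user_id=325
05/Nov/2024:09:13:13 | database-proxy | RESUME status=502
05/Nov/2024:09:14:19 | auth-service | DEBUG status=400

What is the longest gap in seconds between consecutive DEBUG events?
591

To find the longest gap:

1. Extract all DEBUG events in chronological order
2. Calculate time differences between consecutive events
3. Find the maximum difference
4. Longest gap: 591 seconds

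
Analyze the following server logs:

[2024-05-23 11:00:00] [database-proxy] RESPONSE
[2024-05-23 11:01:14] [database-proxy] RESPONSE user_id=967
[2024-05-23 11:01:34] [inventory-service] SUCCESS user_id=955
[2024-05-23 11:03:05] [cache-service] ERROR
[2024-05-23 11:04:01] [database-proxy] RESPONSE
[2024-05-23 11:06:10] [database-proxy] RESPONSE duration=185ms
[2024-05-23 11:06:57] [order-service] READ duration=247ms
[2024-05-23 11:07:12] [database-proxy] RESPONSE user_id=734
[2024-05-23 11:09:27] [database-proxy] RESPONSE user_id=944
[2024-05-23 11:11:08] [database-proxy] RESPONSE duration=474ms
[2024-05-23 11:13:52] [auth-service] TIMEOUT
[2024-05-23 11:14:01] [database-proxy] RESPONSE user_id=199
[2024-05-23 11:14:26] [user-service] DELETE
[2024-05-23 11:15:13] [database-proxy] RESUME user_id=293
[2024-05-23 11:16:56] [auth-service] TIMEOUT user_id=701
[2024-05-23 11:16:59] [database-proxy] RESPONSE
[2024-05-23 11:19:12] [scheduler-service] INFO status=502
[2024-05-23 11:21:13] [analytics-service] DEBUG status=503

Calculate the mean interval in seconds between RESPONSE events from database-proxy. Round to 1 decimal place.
127.4

To calculate average interval:

1. Find all RESPONSE events for database-proxy in order
2. Calculate time gaps between consecutive events
3. Compute mean of gaps: 1019 / 8 = 127.4 seconds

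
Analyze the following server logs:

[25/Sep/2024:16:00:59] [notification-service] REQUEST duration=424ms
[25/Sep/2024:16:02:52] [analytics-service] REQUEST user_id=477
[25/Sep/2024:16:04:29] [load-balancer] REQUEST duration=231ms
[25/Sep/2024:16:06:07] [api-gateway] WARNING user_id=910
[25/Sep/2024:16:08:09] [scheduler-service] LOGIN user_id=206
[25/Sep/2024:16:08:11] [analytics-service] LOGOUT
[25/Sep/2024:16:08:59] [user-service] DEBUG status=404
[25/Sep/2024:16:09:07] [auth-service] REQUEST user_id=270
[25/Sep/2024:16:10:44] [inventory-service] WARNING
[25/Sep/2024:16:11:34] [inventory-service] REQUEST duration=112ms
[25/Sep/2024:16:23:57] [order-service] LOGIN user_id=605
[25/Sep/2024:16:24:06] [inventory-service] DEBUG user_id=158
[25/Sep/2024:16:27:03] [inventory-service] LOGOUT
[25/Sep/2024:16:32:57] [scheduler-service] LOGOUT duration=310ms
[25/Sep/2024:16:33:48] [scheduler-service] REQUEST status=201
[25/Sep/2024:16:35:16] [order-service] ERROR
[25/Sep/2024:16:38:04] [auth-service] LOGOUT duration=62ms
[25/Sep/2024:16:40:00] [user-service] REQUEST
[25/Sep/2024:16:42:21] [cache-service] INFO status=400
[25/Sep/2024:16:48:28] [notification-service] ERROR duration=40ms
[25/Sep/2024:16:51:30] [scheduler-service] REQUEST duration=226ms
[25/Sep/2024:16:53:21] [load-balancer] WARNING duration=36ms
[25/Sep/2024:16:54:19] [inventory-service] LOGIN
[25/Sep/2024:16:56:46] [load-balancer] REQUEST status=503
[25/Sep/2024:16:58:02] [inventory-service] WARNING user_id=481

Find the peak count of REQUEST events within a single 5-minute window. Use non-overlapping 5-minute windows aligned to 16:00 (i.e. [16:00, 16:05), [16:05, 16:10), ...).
3

To find the burst window:

1. Divide the log period into non-overlapping 5-minute windows starting at 16:00
2. Count REQUEST events in each window
3. Find the window with maximum count
4. Maximum events in a window: 3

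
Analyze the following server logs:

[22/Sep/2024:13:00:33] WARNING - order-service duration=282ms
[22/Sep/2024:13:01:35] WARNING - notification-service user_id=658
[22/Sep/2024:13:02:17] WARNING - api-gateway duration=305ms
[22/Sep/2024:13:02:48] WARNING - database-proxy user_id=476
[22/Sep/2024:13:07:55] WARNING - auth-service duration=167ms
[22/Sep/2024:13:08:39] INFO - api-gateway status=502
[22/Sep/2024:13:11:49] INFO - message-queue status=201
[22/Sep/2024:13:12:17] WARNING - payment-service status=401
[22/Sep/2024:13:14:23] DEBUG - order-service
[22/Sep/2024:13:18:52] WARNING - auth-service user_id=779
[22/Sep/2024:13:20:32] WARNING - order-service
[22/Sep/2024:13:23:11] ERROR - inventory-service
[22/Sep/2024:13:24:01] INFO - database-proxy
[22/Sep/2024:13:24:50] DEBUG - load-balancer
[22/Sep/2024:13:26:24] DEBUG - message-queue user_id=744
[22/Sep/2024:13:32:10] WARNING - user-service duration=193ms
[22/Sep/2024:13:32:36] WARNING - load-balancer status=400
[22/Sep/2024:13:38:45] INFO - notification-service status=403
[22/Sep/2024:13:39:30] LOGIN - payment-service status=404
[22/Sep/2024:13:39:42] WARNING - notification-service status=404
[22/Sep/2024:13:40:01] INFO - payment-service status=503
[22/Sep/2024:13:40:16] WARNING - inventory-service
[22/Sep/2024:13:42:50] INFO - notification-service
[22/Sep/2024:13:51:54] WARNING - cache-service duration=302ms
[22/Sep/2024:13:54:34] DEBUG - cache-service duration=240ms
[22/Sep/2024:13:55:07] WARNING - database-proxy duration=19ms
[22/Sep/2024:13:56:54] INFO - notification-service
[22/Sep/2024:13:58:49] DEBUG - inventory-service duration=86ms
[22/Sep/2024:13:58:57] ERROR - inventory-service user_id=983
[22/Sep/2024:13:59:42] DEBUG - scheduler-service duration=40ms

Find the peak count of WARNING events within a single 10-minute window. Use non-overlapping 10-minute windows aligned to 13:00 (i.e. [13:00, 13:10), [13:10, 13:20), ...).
5

To find the burst window:

1. Divide the log period into non-overlapping 10-minute windows starting at 13:00
2. Count WARNING events in each window
3. Find the window with maximum count
4. Maximum events in a window: 5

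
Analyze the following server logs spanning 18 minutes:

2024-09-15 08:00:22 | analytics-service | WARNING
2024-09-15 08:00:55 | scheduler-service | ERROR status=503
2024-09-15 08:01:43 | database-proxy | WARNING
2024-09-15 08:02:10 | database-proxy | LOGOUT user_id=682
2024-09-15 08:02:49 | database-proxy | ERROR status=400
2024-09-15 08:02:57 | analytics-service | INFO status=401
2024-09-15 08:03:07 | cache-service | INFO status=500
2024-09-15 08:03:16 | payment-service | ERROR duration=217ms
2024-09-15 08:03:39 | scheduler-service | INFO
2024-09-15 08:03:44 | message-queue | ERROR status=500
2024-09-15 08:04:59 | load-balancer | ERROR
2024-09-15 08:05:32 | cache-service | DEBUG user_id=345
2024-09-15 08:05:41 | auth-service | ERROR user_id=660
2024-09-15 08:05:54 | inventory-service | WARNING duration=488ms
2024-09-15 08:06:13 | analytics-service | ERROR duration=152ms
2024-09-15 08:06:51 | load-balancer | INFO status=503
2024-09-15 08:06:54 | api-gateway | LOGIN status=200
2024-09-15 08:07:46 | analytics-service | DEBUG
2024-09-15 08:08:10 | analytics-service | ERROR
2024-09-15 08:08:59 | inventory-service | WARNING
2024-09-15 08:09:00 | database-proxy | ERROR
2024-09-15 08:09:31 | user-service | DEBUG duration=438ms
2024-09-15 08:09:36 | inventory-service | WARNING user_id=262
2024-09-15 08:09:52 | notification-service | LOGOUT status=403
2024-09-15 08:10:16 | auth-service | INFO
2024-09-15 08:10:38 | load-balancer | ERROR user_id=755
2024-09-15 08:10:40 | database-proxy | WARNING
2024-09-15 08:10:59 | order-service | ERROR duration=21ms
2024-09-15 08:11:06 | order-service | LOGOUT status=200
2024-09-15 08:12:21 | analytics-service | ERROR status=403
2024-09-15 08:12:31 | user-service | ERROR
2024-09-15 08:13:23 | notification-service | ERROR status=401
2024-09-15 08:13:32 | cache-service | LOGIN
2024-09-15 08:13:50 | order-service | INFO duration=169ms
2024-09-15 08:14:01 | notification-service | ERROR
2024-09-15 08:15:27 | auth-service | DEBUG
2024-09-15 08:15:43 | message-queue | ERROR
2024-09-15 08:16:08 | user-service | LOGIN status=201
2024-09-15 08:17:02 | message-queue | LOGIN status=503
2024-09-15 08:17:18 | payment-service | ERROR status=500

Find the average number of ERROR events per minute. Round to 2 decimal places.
0.94

To calculate the rate:

1. Count total ERROR events: 17
2. Total time period: 18 minutes
3. Rate = 17 / 18 = 0.94 events per minute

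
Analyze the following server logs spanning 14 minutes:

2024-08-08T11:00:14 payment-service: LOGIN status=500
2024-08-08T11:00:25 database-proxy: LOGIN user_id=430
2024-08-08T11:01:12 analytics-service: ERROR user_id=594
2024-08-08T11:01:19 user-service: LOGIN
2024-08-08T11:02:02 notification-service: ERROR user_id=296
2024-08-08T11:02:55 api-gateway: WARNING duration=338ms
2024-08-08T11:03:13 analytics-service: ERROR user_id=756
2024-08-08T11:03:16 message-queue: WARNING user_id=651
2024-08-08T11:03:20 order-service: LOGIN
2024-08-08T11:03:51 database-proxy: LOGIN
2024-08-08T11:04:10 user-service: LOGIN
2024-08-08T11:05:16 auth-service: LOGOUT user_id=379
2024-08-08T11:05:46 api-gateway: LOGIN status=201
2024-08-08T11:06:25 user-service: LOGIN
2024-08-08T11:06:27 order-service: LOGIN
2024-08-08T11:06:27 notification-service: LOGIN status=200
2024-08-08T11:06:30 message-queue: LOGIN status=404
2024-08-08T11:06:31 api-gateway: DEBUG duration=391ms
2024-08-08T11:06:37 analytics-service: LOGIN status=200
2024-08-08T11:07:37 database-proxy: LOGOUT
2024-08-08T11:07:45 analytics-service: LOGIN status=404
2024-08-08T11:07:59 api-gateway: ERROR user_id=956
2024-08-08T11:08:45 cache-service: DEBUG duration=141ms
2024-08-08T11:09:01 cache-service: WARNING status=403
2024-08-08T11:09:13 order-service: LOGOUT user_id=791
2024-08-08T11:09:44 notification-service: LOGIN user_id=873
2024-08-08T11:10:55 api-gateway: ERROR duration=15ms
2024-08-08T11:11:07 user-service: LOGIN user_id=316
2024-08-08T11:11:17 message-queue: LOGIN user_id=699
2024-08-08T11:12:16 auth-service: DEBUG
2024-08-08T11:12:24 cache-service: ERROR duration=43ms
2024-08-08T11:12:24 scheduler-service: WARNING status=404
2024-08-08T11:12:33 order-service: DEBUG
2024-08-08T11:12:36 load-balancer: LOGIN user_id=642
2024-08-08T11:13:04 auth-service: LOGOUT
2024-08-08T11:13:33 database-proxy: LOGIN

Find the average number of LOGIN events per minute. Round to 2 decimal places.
1.29

To calculate the rate:

1. Count total LOGIN events: 18
2. Total time period: 14 minutes
3. Rate = 18 / 14 = 1.29 events per minute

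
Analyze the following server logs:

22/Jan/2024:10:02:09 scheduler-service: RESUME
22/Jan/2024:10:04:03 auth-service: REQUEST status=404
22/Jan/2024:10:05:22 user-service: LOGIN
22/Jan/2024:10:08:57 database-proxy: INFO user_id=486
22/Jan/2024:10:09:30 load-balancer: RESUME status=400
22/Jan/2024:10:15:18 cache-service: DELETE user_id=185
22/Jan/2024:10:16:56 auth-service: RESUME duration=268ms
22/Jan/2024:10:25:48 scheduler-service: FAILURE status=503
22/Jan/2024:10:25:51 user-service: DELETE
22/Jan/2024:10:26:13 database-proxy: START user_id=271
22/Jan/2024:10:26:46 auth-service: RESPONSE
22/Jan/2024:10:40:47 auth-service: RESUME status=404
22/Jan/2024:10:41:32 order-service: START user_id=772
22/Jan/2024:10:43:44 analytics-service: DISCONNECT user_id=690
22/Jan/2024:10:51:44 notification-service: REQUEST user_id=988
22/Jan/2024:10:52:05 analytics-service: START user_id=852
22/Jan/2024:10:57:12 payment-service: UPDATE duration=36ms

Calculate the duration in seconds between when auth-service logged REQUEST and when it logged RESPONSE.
1363

To find the time between events:

1. Locate the first REQUEST event for auth-service: 22/Jan/2024:10:04:03
2. Locate the first RESPONSE event for auth-service: 22/Jan/2024:10:26:46
3. Calculate the difference: 22/Jan/2024:10:26:46 - 22/Jan/2024:10:04:03 = 1363 seconds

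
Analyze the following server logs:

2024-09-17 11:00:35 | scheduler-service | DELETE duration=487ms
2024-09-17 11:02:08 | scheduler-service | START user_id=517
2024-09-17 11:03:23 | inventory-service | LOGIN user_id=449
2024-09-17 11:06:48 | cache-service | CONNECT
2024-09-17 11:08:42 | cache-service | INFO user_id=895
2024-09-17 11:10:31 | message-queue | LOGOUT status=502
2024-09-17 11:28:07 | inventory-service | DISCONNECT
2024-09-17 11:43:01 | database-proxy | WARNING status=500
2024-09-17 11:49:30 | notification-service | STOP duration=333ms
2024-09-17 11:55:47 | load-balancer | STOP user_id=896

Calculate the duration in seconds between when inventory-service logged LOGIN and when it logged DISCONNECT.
1484

To find the time between events:

1. Locate the first LOGIN event for inventory-service: 2024-09-17 11:03:23
2. Locate the first DISCONNECT event for inventory-service: 2024-09-17 11:28:07
3. Calculate the difference: 2024-09-17 11:28:07 - 2024-09-17 11:03:23 = 1484 seconds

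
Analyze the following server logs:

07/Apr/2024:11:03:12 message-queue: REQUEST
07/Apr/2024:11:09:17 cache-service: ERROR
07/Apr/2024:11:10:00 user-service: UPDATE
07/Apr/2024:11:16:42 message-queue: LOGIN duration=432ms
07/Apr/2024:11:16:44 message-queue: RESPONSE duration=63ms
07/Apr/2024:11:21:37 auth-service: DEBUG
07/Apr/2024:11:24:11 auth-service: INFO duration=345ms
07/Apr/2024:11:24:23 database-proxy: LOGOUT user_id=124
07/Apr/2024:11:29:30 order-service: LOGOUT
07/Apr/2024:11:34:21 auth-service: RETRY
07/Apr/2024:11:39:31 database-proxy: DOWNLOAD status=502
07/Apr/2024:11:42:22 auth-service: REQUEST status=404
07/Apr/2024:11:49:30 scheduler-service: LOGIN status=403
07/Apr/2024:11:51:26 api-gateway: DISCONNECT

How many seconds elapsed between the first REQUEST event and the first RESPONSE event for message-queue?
812

To find the time between events:

1. Locate the first REQUEST event for message-queue: 07/Apr/2024:11:03:12
2. Locate the first RESPONSE event for message-queue: 07/Apr/2024:11:16:44
3. Calculate the difference: 07/Apr/2024:11:16:44 - 07/Apr/2024:11:03:12 = 812 seconds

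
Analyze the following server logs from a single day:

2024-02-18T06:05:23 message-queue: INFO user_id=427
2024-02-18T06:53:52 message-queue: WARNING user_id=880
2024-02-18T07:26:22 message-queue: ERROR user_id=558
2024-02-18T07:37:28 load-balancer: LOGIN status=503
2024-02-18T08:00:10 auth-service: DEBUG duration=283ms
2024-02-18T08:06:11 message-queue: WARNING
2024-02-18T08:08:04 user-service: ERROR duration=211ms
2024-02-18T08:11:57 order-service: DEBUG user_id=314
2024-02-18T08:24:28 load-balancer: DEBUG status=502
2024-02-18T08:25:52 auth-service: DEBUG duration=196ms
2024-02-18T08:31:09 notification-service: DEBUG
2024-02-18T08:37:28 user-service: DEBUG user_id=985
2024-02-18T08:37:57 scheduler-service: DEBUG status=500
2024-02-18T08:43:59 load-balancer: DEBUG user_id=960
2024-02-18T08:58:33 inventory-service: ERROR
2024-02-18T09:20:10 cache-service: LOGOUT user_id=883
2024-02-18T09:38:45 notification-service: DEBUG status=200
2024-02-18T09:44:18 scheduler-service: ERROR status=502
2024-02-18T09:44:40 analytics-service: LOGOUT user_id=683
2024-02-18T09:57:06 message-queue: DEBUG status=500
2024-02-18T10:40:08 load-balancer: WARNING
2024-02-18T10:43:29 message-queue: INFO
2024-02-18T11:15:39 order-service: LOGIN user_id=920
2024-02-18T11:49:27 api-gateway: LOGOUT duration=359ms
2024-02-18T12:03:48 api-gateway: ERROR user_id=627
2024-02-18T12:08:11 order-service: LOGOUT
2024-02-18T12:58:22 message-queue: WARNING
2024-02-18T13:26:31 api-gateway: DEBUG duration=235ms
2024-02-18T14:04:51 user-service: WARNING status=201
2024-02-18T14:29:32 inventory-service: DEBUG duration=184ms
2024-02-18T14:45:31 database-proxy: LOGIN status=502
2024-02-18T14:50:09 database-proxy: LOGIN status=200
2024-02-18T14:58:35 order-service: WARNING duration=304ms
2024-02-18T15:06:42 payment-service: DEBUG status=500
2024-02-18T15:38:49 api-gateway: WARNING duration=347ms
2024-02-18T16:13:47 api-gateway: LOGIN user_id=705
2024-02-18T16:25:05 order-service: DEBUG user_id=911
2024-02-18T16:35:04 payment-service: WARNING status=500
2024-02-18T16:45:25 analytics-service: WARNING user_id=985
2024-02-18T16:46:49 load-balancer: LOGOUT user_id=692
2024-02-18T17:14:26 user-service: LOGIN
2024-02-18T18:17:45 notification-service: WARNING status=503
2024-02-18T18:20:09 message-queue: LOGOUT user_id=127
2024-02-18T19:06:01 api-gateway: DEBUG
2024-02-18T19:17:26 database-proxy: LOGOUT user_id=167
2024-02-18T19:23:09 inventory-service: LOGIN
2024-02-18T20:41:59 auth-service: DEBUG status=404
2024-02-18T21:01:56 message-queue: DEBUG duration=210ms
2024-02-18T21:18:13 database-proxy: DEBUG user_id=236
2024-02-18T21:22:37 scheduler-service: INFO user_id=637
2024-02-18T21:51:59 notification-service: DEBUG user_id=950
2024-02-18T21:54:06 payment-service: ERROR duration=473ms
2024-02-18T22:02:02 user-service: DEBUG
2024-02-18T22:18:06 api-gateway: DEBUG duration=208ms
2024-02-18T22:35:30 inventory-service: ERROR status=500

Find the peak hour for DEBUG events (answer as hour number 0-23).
8

To find the peak hour:

1. Group all DEBUG events by hour
2. Count events in each hour
3. Find hour with maximum count
4. Peak hour: 8 (with 8 events)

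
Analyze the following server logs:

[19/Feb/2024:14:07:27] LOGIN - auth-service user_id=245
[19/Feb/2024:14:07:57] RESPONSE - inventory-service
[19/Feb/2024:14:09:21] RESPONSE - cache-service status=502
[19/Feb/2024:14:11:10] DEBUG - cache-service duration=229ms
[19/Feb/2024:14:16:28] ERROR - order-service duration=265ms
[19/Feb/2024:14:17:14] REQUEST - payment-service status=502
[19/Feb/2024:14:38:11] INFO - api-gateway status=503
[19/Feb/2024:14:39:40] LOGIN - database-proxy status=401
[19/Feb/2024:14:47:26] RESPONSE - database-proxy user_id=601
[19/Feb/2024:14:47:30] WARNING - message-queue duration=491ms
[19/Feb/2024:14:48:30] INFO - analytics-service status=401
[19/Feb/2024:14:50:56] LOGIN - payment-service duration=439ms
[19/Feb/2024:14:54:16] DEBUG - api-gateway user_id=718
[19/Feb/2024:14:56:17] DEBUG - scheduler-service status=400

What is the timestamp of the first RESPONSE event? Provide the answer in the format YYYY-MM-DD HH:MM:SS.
2024-02-19 14:07:57

To find the first event:

1. Filter for all RESPONSE events
2. Sort by timestamp
3. Select the first one
4. Timestamp: 2024-02-19 14:07:57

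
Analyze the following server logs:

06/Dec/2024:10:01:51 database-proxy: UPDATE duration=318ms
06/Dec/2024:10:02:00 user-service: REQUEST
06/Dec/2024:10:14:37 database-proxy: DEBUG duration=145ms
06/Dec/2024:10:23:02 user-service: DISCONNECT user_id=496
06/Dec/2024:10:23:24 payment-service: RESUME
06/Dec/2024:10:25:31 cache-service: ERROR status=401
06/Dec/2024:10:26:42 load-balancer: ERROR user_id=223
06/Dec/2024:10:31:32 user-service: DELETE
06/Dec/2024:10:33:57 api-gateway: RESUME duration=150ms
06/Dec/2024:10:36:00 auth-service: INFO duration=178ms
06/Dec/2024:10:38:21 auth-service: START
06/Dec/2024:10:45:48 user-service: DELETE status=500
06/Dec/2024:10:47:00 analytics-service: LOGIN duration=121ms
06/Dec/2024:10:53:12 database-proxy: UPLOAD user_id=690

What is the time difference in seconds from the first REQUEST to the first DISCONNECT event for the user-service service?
1262

To find the time between events:

1. Locate the first REQUEST event for user-service: 06/Dec/2024:10:02:00
2. Locate the first DISCONNECT event for user-service: 06/Dec/2024:10:23:02
3. Calculate the difference: 06/Dec/2024:10:23:02 - 06/Dec/2024:10:02:00 = 1262 seconds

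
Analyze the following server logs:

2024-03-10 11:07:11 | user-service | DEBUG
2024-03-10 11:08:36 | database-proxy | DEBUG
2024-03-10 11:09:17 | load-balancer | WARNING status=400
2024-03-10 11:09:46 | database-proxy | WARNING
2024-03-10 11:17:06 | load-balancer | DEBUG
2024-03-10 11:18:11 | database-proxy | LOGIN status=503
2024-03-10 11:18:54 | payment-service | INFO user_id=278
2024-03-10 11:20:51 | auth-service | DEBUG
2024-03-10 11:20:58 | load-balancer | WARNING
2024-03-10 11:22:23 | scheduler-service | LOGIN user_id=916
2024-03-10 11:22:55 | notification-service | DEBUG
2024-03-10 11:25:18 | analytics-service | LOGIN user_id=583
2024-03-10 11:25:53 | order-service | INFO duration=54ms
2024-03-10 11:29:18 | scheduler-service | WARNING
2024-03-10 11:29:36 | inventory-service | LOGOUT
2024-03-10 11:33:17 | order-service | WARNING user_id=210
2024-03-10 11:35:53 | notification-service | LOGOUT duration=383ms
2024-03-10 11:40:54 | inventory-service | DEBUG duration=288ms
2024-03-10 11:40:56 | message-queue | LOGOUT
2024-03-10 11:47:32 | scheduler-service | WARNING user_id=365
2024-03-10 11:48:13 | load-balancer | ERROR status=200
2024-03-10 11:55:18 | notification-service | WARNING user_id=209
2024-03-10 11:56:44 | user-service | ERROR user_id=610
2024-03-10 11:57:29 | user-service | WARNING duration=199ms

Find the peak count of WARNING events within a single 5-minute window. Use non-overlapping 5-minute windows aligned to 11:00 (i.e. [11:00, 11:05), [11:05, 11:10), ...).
2

To find the burst window:

1. Divide the log period into non-overlapping 5-minute windows starting at 11:00
2. Count WARNING events in each window
3. Find the window with maximum count
4. Maximum events in a window: 2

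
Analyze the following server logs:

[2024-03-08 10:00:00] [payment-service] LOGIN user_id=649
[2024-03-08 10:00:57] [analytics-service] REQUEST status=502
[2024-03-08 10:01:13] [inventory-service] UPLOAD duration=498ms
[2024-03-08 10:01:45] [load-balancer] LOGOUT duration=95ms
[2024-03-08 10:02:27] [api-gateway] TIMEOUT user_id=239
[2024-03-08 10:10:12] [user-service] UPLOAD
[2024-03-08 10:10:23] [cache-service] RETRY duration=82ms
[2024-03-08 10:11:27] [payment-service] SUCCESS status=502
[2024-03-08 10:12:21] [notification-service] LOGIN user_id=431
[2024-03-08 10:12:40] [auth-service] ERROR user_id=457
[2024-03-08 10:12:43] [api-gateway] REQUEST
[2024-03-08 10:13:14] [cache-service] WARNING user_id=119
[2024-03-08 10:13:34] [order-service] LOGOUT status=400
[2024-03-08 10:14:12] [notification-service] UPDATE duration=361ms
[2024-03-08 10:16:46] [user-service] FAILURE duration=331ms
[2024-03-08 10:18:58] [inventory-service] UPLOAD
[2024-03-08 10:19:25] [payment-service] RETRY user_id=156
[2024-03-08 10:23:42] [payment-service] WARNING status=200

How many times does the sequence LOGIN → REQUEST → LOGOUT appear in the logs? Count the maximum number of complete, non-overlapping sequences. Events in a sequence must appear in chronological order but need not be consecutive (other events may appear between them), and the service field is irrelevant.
2

To count sequences:

1. Look for pattern: LOGIN → REQUEST → LOGOUT
2. Greedily scan the log in chronological order, matching each sequence element in turn (ignoring service)
3. Each time the full pattern completes, increment the count and restart matching from the next event
4. Complete non-overlapping sequences found: 2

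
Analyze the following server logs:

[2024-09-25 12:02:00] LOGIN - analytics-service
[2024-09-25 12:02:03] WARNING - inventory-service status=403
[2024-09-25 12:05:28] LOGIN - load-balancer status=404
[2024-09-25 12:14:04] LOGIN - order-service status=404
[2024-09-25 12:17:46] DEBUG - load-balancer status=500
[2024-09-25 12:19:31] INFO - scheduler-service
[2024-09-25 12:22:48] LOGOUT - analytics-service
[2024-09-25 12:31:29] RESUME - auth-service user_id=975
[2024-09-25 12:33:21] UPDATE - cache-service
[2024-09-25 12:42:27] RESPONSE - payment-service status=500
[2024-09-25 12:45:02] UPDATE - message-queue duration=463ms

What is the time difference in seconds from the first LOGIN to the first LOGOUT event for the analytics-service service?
1248

To find the time between events:

1. Locate the first LOGIN event for analytics-service: 2024-09-25 12:02:00
2. Locate the first LOGOUT event for analytics-service: 2024-09-25 12:22:48
3. Calculate the difference: 2024-09-25 12:22:48 - 2024-09-25 12:02:00 = 1248 seconds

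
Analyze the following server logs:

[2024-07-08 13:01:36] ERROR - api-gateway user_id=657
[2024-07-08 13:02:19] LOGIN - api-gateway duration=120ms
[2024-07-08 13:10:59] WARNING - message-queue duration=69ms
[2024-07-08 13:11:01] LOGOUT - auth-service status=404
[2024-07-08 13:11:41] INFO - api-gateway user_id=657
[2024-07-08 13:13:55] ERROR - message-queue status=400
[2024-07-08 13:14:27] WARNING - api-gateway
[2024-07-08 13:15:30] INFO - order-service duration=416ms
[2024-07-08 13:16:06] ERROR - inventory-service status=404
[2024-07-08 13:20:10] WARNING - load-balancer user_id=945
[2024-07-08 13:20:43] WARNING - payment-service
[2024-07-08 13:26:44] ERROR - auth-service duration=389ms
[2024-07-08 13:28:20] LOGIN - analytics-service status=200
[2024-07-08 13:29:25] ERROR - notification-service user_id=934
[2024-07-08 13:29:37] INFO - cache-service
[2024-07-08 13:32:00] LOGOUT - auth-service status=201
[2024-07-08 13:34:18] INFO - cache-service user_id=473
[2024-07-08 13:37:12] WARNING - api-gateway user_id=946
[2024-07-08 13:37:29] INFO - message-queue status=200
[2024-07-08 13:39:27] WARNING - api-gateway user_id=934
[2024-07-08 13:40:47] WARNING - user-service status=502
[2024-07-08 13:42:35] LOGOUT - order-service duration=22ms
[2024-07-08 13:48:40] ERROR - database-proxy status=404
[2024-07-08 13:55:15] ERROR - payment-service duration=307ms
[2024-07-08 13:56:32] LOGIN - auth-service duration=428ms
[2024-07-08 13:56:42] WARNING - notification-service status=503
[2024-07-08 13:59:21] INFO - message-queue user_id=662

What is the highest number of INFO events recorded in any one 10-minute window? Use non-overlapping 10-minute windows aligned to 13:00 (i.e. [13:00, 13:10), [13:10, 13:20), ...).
2

To find the burst window:

1. Divide the log period into non-overlapping 10-minute windows starting at 13:00
2. Count INFO events in each window
3. Find the window with maximum count
4. Maximum events in a window: 2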